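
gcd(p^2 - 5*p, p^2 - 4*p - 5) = p - 5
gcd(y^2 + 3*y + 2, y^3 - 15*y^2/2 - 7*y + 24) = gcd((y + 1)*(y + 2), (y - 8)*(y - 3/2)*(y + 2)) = y + 2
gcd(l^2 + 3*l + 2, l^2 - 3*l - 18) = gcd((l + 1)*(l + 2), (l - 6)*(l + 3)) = 1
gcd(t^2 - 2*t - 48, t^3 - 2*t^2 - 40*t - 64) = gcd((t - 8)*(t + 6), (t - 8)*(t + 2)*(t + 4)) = t - 8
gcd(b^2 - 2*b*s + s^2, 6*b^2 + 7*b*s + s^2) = 1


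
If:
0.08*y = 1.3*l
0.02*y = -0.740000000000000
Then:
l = -2.28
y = -37.00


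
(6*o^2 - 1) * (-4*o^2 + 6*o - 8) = -24*o^4 + 36*o^3 - 44*o^2 - 6*o + 8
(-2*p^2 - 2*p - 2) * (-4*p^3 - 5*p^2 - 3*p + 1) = 8*p^5 + 18*p^4 + 24*p^3 + 14*p^2 + 4*p - 2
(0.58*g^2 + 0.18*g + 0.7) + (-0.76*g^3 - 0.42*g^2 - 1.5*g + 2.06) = -0.76*g^3 + 0.16*g^2 - 1.32*g + 2.76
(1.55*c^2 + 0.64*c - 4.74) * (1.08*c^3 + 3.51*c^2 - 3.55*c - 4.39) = 1.674*c^5 + 6.1317*c^4 - 8.3753*c^3 - 25.7139*c^2 + 14.0174*c + 20.8086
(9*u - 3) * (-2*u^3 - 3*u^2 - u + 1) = -18*u^4 - 21*u^3 + 12*u - 3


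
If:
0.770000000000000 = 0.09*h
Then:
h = 8.56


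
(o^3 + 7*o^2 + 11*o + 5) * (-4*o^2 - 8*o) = -4*o^5 - 36*o^4 - 100*o^3 - 108*o^2 - 40*o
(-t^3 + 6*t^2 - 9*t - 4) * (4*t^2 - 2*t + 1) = -4*t^5 + 26*t^4 - 49*t^3 + 8*t^2 - t - 4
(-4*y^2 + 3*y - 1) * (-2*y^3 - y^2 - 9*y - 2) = 8*y^5 - 2*y^4 + 35*y^3 - 18*y^2 + 3*y + 2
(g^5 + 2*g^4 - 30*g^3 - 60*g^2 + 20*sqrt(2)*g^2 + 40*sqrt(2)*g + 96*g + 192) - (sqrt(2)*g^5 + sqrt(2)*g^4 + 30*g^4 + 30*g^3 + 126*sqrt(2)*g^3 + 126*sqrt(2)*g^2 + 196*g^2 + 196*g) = -sqrt(2)*g^5 + g^5 - 28*g^4 - sqrt(2)*g^4 - 126*sqrt(2)*g^3 - 60*g^3 - 256*g^2 - 106*sqrt(2)*g^2 - 100*g + 40*sqrt(2)*g + 192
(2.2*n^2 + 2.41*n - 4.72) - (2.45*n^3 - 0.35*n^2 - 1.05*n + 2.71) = -2.45*n^3 + 2.55*n^2 + 3.46*n - 7.43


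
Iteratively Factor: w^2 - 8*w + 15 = (w - 5)*(w - 3)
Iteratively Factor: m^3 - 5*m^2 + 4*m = (m - 4)*(m^2 - m) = m*(m - 4)*(m - 1)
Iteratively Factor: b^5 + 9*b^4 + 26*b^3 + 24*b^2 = (b)*(b^4 + 9*b^3 + 26*b^2 + 24*b) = b*(b + 2)*(b^3 + 7*b^2 + 12*b) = b^2*(b + 2)*(b^2 + 7*b + 12) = b^2*(b + 2)*(b + 3)*(b + 4)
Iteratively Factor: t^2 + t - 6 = (t + 3)*(t - 2)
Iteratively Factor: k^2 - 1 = (k - 1)*(k + 1)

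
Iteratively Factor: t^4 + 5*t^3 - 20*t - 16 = (t + 4)*(t^3 + t^2 - 4*t - 4) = (t + 2)*(t + 4)*(t^2 - t - 2) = (t - 2)*(t + 2)*(t + 4)*(t + 1)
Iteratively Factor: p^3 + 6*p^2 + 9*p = (p + 3)*(p^2 + 3*p) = (p + 3)^2*(p)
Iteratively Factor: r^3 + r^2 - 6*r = (r)*(r^2 + r - 6) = r*(r - 2)*(r + 3)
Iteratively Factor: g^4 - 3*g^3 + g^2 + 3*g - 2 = (g - 1)*(g^3 - 2*g^2 - g + 2) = (g - 2)*(g - 1)*(g^2 - 1) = (g - 2)*(g - 1)*(g + 1)*(g - 1)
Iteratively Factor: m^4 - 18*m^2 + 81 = (m + 3)*(m^3 - 3*m^2 - 9*m + 27) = (m + 3)^2*(m^2 - 6*m + 9) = (m - 3)*(m + 3)^2*(m - 3)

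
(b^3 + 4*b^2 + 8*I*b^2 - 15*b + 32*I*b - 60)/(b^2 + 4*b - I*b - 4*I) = (b^2 + 8*I*b - 15)/(b - I)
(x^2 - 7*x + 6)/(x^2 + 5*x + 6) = (x^2 - 7*x + 6)/(x^2 + 5*x + 6)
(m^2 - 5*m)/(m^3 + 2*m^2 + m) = (m - 5)/(m^2 + 2*m + 1)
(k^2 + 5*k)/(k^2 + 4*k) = (k + 5)/(k + 4)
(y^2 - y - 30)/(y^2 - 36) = (y + 5)/(y + 6)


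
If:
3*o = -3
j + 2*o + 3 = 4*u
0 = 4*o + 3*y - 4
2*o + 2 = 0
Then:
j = 4*u - 1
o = -1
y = 8/3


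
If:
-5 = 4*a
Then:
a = -5/4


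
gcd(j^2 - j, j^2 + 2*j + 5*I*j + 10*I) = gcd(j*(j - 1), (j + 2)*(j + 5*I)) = 1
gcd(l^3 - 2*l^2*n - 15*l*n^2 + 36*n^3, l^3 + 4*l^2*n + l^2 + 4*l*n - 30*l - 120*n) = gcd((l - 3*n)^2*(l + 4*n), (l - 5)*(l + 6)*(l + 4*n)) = l + 4*n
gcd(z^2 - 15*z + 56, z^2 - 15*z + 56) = z^2 - 15*z + 56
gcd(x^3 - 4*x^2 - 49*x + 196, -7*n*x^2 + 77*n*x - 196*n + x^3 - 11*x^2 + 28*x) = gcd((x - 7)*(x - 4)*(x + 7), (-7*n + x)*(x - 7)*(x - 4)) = x^2 - 11*x + 28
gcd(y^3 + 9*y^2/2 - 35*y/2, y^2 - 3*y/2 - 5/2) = y - 5/2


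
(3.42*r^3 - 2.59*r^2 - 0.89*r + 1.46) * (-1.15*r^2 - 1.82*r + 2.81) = -3.933*r^5 - 3.2459*r^4 + 15.3475*r^3 - 7.3371*r^2 - 5.1581*r + 4.1026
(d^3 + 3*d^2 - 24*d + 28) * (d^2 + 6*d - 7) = d^5 + 9*d^4 - 13*d^3 - 137*d^2 + 336*d - 196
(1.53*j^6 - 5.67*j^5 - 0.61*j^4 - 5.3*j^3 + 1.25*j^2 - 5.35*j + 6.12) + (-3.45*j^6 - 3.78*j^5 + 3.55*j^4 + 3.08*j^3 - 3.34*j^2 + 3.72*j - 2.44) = -1.92*j^6 - 9.45*j^5 + 2.94*j^4 - 2.22*j^3 - 2.09*j^2 - 1.63*j + 3.68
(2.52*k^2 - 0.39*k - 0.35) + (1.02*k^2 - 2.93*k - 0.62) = 3.54*k^2 - 3.32*k - 0.97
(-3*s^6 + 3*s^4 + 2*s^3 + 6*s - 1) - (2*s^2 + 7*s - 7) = -3*s^6 + 3*s^4 + 2*s^3 - 2*s^2 - s + 6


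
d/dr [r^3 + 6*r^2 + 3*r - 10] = 3*r^2 + 12*r + 3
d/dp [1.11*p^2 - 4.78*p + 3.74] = 2.22*p - 4.78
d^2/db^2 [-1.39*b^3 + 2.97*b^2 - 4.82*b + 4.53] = 5.94 - 8.34*b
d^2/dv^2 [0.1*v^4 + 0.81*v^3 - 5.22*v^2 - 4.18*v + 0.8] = 1.2*v^2 + 4.86*v - 10.44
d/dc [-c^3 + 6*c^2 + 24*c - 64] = -3*c^2 + 12*c + 24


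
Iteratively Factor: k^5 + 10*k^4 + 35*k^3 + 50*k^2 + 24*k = (k + 3)*(k^4 + 7*k^3 + 14*k^2 + 8*k) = k*(k + 3)*(k^3 + 7*k^2 + 14*k + 8) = k*(k + 2)*(k + 3)*(k^2 + 5*k + 4) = k*(k + 2)*(k + 3)*(k + 4)*(k + 1)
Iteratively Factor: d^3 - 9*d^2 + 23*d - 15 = (d - 5)*(d^2 - 4*d + 3) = (d - 5)*(d - 1)*(d - 3)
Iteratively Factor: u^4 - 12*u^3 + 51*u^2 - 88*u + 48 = (u - 4)*(u^3 - 8*u^2 + 19*u - 12) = (u - 4)*(u - 1)*(u^2 - 7*u + 12) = (u - 4)^2*(u - 1)*(u - 3)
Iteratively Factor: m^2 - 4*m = (m - 4)*(m)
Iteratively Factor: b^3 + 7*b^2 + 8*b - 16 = (b + 4)*(b^2 + 3*b - 4) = (b + 4)^2*(b - 1)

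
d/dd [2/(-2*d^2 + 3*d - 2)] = 2*(4*d - 3)/(2*d^2 - 3*d + 2)^2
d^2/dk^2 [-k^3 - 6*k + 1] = -6*k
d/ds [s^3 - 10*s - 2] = 3*s^2 - 10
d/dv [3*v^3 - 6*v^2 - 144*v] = 9*v^2 - 12*v - 144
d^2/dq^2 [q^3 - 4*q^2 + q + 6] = 6*q - 8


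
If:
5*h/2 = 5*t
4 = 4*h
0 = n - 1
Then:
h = 1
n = 1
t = 1/2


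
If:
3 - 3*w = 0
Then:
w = 1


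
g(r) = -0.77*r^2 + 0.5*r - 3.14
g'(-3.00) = 5.12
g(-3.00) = -11.57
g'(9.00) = -13.36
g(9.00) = -61.01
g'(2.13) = -2.78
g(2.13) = -5.57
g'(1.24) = -1.41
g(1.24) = -3.70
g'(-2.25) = 3.96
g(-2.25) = -8.16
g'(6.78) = -9.94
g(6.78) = -35.15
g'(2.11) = -2.75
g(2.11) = -5.51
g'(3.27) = -4.54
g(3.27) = -9.74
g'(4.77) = -6.85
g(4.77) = -18.27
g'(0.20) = 0.19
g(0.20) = -3.07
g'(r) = 0.5 - 1.54*r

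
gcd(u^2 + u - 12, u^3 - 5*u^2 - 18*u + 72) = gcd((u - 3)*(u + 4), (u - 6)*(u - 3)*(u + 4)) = u^2 + u - 12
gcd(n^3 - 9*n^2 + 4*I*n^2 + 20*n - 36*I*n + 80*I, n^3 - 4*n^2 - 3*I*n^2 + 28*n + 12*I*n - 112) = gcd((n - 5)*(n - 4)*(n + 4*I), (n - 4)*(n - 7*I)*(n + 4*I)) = n^2 + n*(-4 + 4*I) - 16*I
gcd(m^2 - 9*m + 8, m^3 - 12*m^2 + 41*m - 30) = m - 1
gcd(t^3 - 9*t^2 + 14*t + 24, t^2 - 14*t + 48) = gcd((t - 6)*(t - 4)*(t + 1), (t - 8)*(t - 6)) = t - 6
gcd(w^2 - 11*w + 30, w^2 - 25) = w - 5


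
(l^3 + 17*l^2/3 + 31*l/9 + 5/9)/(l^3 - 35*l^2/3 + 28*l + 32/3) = (3*l^2 + 16*l + 5)/(3*(l^2 - 12*l + 32))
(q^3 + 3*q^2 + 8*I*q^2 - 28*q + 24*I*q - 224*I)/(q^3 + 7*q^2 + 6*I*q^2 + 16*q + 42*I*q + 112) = (q - 4)/(q - 2*I)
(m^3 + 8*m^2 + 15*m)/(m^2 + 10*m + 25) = m*(m + 3)/(m + 5)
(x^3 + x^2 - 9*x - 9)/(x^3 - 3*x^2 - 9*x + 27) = (x + 1)/(x - 3)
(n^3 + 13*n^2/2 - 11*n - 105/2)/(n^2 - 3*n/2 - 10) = (n^2 + 4*n - 21)/(n - 4)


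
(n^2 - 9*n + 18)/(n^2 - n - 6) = (n - 6)/(n + 2)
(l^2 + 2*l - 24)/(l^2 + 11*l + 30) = (l - 4)/(l + 5)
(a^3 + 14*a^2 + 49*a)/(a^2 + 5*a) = (a^2 + 14*a + 49)/(a + 5)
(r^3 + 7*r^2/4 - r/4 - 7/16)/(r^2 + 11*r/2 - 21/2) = (16*r^3 + 28*r^2 - 4*r - 7)/(8*(2*r^2 + 11*r - 21))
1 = 1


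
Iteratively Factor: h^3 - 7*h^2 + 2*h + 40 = (h - 4)*(h^2 - 3*h - 10) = (h - 4)*(h + 2)*(h - 5)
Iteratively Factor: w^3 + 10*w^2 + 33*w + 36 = (w + 3)*(w^2 + 7*w + 12) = (w + 3)*(w + 4)*(w + 3)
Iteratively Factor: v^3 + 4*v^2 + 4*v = (v + 2)*(v^2 + 2*v) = (v + 2)^2*(v)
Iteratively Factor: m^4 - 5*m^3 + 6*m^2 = (m)*(m^3 - 5*m^2 + 6*m) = m^2*(m^2 - 5*m + 6) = m^2*(m - 3)*(m - 2)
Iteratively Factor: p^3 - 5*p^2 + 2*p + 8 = (p + 1)*(p^2 - 6*p + 8) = (p - 4)*(p + 1)*(p - 2)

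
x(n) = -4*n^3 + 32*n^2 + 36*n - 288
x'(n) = -12*n^2 + 64*n + 36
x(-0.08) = -290.67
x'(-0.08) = 30.80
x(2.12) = -105.97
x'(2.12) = 117.75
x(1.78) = -145.09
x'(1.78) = 111.90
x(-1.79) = -226.97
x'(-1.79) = -117.01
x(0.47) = -264.43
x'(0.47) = 63.43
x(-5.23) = 971.24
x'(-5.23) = -626.95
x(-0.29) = -295.65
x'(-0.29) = 16.43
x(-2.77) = -57.17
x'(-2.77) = -233.35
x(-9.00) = 4896.00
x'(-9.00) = -1512.00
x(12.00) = -2160.00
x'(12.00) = -924.00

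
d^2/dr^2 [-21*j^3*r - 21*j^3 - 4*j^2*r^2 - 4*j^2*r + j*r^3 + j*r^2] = 2*j*(-4*j + 3*r + 1)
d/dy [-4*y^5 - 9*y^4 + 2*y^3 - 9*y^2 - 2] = 2*y*(-10*y^3 - 18*y^2 + 3*y - 9)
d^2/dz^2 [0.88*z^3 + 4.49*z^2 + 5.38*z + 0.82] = 5.28*z + 8.98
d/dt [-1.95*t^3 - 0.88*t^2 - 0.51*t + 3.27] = -5.85*t^2 - 1.76*t - 0.51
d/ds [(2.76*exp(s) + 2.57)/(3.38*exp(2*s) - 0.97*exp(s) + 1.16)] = (-9.3288*exp(2*s) - 17.3732*exp(s) + 5.6945)*exp(s)/(11.4244*exp(4*s) - 6.5572*exp(3*s) + 8.7825*exp(2*s) - 2.2504*exp(s) + 1.3456)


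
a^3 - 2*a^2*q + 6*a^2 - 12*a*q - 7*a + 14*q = (a - 1)*(a + 7)*(a - 2*q)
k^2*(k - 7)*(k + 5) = k^4 - 2*k^3 - 35*k^2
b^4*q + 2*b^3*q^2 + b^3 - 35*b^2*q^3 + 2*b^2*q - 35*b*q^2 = b*(b - 5*q)*(b + 7*q)*(b*q + 1)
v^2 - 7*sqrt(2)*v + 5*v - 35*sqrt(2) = (v + 5)*(v - 7*sqrt(2))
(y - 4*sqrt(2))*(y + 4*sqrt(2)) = y^2 - 32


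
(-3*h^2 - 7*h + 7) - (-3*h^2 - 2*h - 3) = 10 - 5*h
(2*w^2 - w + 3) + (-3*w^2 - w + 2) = -w^2 - 2*w + 5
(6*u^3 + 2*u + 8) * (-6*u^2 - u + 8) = -36*u^5 - 6*u^4 + 36*u^3 - 50*u^2 + 8*u + 64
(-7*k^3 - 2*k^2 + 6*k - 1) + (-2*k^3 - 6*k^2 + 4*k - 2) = -9*k^3 - 8*k^2 + 10*k - 3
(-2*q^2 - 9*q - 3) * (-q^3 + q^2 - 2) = 2*q^5 + 7*q^4 - 6*q^3 + q^2 + 18*q + 6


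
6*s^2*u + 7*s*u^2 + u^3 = u*(s + u)*(6*s + u)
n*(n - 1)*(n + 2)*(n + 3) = n^4 + 4*n^3 + n^2 - 6*n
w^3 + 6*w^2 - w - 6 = (w - 1)*(w + 1)*(w + 6)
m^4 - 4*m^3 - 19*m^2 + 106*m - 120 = (m - 4)*(m - 3)*(m - 2)*(m + 5)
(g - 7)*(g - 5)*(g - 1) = g^3 - 13*g^2 + 47*g - 35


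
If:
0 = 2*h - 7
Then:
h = 7/2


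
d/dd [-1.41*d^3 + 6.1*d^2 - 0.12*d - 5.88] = -4.23*d^2 + 12.2*d - 0.12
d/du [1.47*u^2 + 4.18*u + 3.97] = 2.94*u + 4.18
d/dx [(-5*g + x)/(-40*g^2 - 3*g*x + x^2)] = (-40*g^2 - 3*g*x + x^2 - (3*g - 2*x)*(5*g - x))/(40*g^2 + 3*g*x - x^2)^2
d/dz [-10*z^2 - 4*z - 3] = -20*z - 4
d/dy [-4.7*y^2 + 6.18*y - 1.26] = 6.18 - 9.4*y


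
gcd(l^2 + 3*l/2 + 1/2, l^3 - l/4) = l + 1/2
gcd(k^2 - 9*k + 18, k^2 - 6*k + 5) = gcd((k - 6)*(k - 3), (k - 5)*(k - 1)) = 1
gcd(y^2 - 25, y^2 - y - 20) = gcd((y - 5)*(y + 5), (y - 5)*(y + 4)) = y - 5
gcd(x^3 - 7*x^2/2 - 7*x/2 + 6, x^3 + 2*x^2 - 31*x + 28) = x^2 - 5*x + 4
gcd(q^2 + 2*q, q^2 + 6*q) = q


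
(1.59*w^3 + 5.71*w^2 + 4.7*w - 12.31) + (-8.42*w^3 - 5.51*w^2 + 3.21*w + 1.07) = -6.83*w^3 + 0.2*w^2 + 7.91*w - 11.24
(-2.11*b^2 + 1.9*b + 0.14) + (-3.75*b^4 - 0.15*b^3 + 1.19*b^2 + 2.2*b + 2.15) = -3.75*b^4 - 0.15*b^3 - 0.92*b^2 + 4.1*b + 2.29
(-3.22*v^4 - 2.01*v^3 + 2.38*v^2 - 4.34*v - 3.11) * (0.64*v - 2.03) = -2.0608*v^5 + 5.2502*v^4 + 5.6035*v^3 - 7.609*v^2 + 6.8198*v + 6.3133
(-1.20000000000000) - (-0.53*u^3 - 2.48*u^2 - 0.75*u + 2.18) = 0.53*u^3 + 2.48*u^2 + 0.75*u - 3.38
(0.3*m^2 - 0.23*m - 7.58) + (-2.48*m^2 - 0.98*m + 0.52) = -2.18*m^2 - 1.21*m - 7.06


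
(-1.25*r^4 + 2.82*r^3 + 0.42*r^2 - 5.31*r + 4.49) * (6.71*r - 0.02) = -8.3875*r^5 + 18.9472*r^4 + 2.7618*r^3 - 35.6385*r^2 + 30.2341*r - 0.0898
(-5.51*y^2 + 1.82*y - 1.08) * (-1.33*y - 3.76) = 7.3283*y^3 + 18.297*y^2 - 5.4068*y + 4.0608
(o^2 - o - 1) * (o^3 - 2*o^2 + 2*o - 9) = o^5 - 3*o^4 + 3*o^3 - 9*o^2 + 7*o + 9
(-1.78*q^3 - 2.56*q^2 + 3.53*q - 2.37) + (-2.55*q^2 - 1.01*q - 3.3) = -1.78*q^3 - 5.11*q^2 + 2.52*q - 5.67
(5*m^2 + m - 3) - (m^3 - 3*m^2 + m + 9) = -m^3 + 8*m^2 - 12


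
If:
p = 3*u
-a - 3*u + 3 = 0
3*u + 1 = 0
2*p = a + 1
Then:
No Solution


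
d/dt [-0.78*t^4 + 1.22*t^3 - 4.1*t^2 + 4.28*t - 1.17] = -3.12*t^3 + 3.66*t^2 - 8.2*t + 4.28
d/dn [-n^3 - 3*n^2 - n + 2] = -3*n^2 - 6*n - 1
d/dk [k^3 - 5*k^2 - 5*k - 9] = 3*k^2 - 10*k - 5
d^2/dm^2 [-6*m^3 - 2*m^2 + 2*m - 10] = -36*m - 4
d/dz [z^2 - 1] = 2*z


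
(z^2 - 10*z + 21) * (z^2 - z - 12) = z^4 - 11*z^3 + 19*z^2 + 99*z - 252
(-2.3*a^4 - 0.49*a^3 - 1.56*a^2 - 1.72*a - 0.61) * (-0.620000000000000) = 1.426*a^4 + 0.3038*a^3 + 0.9672*a^2 + 1.0664*a + 0.3782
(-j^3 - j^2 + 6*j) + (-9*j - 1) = -j^3 - j^2 - 3*j - 1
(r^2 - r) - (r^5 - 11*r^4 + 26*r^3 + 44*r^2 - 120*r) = -r^5 + 11*r^4 - 26*r^3 - 43*r^2 + 119*r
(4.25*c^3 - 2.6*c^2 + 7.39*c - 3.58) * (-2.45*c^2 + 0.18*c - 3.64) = -10.4125*c^5 + 7.135*c^4 - 34.0435*c^3 + 19.5652*c^2 - 27.544*c + 13.0312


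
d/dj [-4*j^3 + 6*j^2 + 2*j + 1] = -12*j^2 + 12*j + 2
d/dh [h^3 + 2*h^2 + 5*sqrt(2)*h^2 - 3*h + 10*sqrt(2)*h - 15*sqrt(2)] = 3*h^2 + 4*h + 10*sqrt(2)*h - 3 + 10*sqrt(2)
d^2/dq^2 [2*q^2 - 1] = 4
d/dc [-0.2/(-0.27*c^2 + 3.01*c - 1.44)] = (0.602 - 0.108*c)/(0.27*c^2 - 3.01*c + 1.44)^2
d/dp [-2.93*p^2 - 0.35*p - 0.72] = -5.86*p - 0.35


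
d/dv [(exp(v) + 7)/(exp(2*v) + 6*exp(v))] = (-exp(2*v) - 14*exp(v) - 42)*exp(-v)/(exp(2*v) + 12*exp(v) + 36)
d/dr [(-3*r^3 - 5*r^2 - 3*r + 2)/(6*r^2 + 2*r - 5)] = (-18*r^4 - 12*r^3 + 53*r^2 + 26*r + 11)/(36*r^4 + 24*r^3 - 56*r^2 - 20*r + 25)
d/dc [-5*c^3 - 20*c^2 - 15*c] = -15*c^2 - 40*c - 15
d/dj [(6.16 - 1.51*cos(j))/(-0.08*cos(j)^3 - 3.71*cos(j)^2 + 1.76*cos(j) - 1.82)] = (0.2416*cos(j)^3 + 4.1237*cos(j)^2 - 45.7072*cos(j) + 8.0934)*sin(j)/(0.0064*cos(j)^6 + 0.5936*cos(j)^5 + 13.4825*cos(j)^4 - 12.768*cos(j)^3 + 16.602*cos(j)^2 - 6.4064*cos(j) + 3.3124)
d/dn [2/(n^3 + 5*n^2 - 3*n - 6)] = 2*(-3*n^2 - 10*n + 3)/(n^3 + 5*n^2 - 3*n - 6)^2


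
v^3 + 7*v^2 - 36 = (v - 2)*(v + 3)*(v + 6)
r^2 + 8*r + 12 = (r + 2)*(r + 6)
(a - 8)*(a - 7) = a^2 - 15*a + 56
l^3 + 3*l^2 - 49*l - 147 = (l - 7)*(l + 3)*(l + 7)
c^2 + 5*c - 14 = (c - 2)*(c + 7)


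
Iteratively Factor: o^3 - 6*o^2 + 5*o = (o - 5)*(o^2 - o) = o*(o - 5)*(o - 1)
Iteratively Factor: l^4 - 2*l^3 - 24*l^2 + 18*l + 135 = (l + 3)*(l^3 - 5*l^2 - 9*l + 45) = (l - 3)*(l + 3)*(l^2 - 2*l - 15) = (l - 5)*(l - 3)*(l + 3)*(l + 3)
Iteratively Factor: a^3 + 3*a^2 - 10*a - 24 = (a + 4)*(a^2 - a - 6) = (a - 3)*(a + 4)*(a + 2)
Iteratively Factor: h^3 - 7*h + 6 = (h - 2)*(h^2 + 2*h - 3) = (h - 2)*(h + 3)*(h - 1)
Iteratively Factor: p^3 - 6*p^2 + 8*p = (p - 2)*(p^2 - 4*p) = (p - 4)*(p - 2)*(p)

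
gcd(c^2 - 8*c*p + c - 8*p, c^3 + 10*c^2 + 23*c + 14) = c + 1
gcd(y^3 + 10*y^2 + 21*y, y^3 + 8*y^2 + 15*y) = y^2 + 3*y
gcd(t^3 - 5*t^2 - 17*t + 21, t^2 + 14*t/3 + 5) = t + 3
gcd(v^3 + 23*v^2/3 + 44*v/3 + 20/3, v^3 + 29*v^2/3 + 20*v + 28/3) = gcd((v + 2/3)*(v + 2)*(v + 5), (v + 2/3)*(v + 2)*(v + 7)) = v^2 + 8*v/3 + 4/3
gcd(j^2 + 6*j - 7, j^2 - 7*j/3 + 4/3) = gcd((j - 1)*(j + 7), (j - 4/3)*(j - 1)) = j - 1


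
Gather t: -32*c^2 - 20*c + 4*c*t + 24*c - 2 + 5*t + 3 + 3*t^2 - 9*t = -32*c^2 + 4*c + 3*t^2 + t*(4*c - 4) + 1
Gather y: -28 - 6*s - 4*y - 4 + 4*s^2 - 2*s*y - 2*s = 4*s^2 - 8*s + y*(-2*s - 4) - 32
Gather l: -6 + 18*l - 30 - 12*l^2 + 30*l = -12*l^2 + 48*l - 36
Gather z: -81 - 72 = -153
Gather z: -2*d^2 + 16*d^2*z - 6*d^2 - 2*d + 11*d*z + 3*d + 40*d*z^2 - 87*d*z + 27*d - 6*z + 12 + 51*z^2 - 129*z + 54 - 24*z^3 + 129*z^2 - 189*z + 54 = -8*d^2 + 28*d - 24*z^3 + z^2*(40*d + 180) + z*(16*d^2 - 76*d - 324) + 120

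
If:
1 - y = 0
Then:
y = 1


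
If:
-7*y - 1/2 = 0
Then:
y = -1/14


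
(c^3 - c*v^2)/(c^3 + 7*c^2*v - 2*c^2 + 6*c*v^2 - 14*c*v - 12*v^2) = c*(c - v)/(c^2 + 6*c*v - 2*c - 12*v)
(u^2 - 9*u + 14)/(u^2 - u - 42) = (u - 2)/(u + 6)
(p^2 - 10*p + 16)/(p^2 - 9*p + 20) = (p^2 - 10*p + 16)/(p^2 - 9*p + 20)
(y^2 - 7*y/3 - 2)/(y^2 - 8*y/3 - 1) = (3*y + 2)/(3*y + 1)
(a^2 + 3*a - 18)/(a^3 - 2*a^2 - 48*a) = (a - 3)/(a*(a - 8))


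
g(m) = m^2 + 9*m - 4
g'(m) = 2*m + 9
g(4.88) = 63.73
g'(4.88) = 18.76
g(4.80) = 62.24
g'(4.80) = 18.60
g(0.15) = -2.63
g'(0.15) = 9.30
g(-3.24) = -22.66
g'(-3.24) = 2.52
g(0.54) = 1.15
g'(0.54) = 10.08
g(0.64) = 2.17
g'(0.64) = 10.28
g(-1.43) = -14.83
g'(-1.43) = 6.14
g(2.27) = 21.58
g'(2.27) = 13.54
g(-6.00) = -22.00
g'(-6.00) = -3.00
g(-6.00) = -22.00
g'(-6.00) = -3.00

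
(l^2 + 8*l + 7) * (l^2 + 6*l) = l^4 + 14*l^3 + 55*l^2 + 42*l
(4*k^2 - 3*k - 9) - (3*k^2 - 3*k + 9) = k^2 - 18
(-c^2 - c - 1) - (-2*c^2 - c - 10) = c^2 + 9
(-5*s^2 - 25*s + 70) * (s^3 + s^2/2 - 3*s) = -5*s^5 - 55*s^4/2 + 145*s^3/2 + 110*s^2 - 210*s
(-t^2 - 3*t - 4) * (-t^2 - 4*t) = t^4 + 7*t^3 + 16*t^2 + 16*t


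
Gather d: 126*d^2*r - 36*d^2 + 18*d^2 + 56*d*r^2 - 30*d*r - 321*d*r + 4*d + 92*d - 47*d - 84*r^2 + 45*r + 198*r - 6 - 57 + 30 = d^2*(126*r - 18) + d*(56*r^2 - 351*r + 49) - 84*r^2 + 243*r - 33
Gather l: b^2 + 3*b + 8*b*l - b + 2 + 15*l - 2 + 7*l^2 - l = b^2 + 2*b + 7*l^2 + l*(8*b + 14)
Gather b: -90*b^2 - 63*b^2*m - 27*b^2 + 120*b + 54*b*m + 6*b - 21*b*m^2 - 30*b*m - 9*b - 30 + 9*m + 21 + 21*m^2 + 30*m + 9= b^2*(-63*m - 117) + b*(-21*m^2 + 24*m + 117) + 21*m^2 + 39*m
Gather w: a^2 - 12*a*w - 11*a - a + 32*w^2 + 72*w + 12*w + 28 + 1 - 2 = a^2 - 12*a + 32*w^2 + w*(84 - 12*a) + 27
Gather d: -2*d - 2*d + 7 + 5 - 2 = 10 - 4*d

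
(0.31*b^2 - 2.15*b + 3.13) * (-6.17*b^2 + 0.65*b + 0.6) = -1.9127*b^4 + 13.467*b^3 - 20.5236*b^2 + 0.7445*b + 1.878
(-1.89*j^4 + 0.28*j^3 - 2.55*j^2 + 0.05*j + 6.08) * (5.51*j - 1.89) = -10.4139*j^5 + 5.1149*j^4 - 14.5797*j^3 + 5.095*j^2 + 33.4063*j - 11.4912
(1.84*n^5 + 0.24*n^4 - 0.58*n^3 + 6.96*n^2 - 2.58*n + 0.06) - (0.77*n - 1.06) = 1.84*n^5 + 0.24*n^4 - 0.58*n^3 + 6.96*n^2 - 3.35*n + 1.12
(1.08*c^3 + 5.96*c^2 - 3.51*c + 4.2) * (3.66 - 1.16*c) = -1.2528*c^4 - 2.9608*c^3 + 25.8852*c^2 - 17.7186*c + 15.372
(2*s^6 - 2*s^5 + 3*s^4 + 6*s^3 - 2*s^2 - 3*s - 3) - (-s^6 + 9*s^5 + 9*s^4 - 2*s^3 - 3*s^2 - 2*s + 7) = 3*s^6 - 11*s^5 - 6*s^4 + 8*s^3 + s^2 - s - 10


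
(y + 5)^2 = y^2 + 10*y + 25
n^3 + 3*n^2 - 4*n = n*(n - 1)*(n + 4)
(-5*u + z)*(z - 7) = -5*u*z + 35*u + z^2 - 7*z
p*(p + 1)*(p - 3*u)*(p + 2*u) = p^4 - p^3*u + p^3 - 6*p^2*u^2 - p^2*u - 6*p*u^2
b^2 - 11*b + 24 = (b - 8)*(b - 3)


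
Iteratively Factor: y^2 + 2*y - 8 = (y + 4)*(y - 2)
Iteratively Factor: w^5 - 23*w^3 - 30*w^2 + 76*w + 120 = (w - 5)*(w^4 + 5*w^3 + 2*w^2 - 20*w - 24) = (w - 5)*(w + 2)*(w^3 + 3*w^2 - 4*w - 12) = (w - 5)*(w + 2)^2*(w^2 + w - 6) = (w - 5)*(w - 2)*(w + 2)^2*(w + 3)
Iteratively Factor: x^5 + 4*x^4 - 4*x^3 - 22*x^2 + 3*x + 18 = (x - 2)*(x^4 + 6*x^3 + 8*x^2 - 6*x - 9) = (x - 2)*(x + 3)*(x^3 + 3*x^2 - x - 3) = (x - 2)*(x + 3)^2*(x^2 - 1) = (x - 2)*(x + 1)*(x + 3)^2*(x - 1)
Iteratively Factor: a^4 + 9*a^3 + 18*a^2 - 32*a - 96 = (a - 2)*(a^3 + 11*a^2 + 40*a + 48) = (a - 2)*(a + 4)*(a^2 + 7*a + 12) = (a - 2)*(a + 4)^2*(a + 3)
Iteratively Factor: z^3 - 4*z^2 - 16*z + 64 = (z - 4)*(z^2 - 16) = (z - 4)^2*(z + 4)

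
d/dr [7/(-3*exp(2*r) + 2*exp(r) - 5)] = (42*exp(r) - 14)*exp(r)/(3*exp(2*r) - 2*exp(r) + 5)^2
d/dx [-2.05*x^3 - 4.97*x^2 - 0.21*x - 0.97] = -6.15*x^2 - 9.94*x - 0.21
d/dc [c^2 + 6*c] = 2*c + 6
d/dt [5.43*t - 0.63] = 5.43000000000000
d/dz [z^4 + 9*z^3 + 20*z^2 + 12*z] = 4*z^3 + 27*z^2 + 40*z + 12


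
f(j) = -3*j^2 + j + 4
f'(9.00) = -53.00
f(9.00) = -230.00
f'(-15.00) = 91.00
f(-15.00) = -686.00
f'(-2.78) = 17.68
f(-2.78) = -21.97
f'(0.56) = -2.36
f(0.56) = 3.62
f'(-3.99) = 24.94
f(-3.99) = -47.75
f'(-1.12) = 7.72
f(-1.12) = -0.88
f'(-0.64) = 4.84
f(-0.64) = 2.13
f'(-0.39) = 3.34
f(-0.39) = 3.15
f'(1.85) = -10.10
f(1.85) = -4.42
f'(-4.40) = 27.40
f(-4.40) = -58.48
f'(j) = 1 - 6*j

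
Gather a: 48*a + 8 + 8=48*a + 16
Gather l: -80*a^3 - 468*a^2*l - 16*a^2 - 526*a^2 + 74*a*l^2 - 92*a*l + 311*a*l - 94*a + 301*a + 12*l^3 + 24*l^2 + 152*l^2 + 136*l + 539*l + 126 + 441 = -80*a^3 - 542*a^2 + 207*a + 12*l^3 + l^2*(74*a + 176) + l*(-468*a^2 + 219*a + 675) + 567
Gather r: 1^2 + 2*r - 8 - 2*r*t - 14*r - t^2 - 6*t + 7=r*(-2*t - 12) - t^2 - 6*t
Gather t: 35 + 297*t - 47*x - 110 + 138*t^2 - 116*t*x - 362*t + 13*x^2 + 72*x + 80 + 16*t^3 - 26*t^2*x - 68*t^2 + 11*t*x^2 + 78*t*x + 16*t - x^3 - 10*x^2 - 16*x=16*t^3 + t^2*(70 - 26*x) + t*(11*x^2 - 38*x - 49) - x^3 + 3*x^2 + 9*x + 5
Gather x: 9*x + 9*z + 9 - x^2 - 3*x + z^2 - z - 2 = -x^2 + 6*x + z^2 + 8*z + 7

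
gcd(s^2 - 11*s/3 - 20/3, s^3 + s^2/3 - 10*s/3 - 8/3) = s + 4/3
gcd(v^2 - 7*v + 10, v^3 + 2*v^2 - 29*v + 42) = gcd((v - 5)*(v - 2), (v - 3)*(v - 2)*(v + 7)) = v - 2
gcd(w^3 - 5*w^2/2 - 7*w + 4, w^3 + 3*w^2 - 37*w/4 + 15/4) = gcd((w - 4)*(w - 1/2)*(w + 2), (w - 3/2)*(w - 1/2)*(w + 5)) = w - 1/2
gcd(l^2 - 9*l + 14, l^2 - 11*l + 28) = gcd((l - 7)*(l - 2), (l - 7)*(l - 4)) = l - 7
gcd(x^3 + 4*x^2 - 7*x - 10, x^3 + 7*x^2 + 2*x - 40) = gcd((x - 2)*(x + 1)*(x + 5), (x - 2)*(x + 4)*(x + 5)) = x^2 + 3*x - 10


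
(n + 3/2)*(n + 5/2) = n^2 + 4*n + 15/4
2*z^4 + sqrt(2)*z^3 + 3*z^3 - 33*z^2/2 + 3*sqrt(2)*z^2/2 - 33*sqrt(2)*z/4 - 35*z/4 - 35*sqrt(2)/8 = (z - 5/2)*(z + 7/2)*(sqrt(2)*z + 1)*(sqrt(2)*z + sqrt(2)/2)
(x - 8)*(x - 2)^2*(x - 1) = x^4 - 13*x^3 + 48*x^2 - 68*x + 32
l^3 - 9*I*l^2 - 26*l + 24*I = (l - 4*I)*(l - 3*I)*(l - 2*I)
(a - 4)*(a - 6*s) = a^2 - 6*a*s - 4*a + 24*s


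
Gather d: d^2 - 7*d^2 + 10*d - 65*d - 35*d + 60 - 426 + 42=-6*d^2 - 90*d - 324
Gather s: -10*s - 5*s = -15*s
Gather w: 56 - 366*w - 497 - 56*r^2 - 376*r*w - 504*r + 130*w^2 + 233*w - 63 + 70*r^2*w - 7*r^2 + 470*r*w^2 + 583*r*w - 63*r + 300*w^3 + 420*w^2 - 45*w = -63*r^2 - 567*r + 300*w^3 + w^2*(470*r + 550) + w*(70*r^2 + 207*r - 178) - 504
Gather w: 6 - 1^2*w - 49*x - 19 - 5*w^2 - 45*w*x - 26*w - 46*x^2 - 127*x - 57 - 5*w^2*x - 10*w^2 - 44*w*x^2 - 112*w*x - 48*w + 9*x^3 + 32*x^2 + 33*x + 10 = w^2*(-5*x - 15) + w*(-44*x^2 - 157*x - 75) + 9*x^3 - 14*x^2 - 143*x - 60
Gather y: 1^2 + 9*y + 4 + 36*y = 45*y + 5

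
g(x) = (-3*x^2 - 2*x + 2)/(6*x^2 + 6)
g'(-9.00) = 0.01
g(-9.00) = -0.45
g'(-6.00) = 0.02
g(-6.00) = -0.42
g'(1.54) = -0.19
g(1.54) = -0.41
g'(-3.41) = 0.06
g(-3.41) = -0.34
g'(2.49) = -0.05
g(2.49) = -0.50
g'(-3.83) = 0.04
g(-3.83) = -0.37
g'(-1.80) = 0.21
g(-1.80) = -0.16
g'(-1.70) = 0.23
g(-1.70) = -0.14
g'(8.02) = 0.00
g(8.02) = -0.53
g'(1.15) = -0.34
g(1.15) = -0.31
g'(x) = -12*x*(-3*x^2 - 2*x + 2)/(6*x^2 + 6)^2 + (-6*x - 2)/(6*x^2 + 6)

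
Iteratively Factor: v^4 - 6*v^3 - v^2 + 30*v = (v)*(v^3 - 6*v^2 - v + 30) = v*(v - 3)*(v^2 - 3*v - 10) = v*(v - 5)*(v - 3)*(v + 2)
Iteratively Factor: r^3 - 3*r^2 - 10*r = (r - 5)*(r^2 + 2*r) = (r - 5)*(r + 2)*(r)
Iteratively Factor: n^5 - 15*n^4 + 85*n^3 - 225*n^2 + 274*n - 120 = (n - 5)*(n^4 - 10*n^3 + 35*n^2 - 50*n + 24) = (n - 5)*(n - 4)*(n^3 - 6*n^2 + 11*n - 6) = (n - 5)*(n - 4)*(n - 3)*(n^2 - 3*n + 2) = (n - 5)*(n - 4)*(n - 3)*(n - 2)*(n - 1)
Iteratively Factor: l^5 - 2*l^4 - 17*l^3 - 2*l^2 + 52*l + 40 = (l - 5)*(l^4 + 3*l^3 - 2*l^2 - 12*l - 8) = (l - 5)*(l + 2)*(l^3 + l^2 - 4*l - 4) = (l - 5)*(l + 2)^2*(l^2 - l - 2) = (l - 5)*(l + 1)*(l + 2)^2*(l - 2)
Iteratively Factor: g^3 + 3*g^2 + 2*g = (g + 1)*(g^2 + 2*g) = g*(g + 1)*(g + 2)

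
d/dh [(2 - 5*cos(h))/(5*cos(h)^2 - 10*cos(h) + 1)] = 5*(-5*cos(h)^2 + 4*cos(h) - 3)*sin(h)/(5*sin(h)^2 + 10*cos(h) - 6)^2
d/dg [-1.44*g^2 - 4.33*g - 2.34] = -2.88*g - 4.33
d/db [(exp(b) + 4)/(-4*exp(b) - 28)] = -3*exp(b)/(4*(exp(b) + 7)^2)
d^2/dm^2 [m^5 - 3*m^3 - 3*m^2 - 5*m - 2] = 20*m^3 - 18*m - 6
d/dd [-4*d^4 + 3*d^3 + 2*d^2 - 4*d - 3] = -16*d^3 + 9*d^2 + 4*d - 4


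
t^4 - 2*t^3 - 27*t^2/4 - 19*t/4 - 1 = (t - 4)*(t + 1/2)^2*(t + 1)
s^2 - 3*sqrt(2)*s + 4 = (s - 2*sqrt(2))*(s - sqrt(2))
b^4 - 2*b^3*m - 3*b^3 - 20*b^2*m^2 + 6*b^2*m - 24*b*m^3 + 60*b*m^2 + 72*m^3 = (b - 3)*(b - 6*m)*(b + 2*m)^2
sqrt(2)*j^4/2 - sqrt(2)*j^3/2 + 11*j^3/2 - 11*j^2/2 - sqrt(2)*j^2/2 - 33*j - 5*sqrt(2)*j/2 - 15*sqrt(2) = (j - 3)*(j + sqrt(2)/2)*(j + 5*sqrt(2))*(sqrt(2)*j/2 + sqrt(2))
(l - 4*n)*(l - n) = l^2 - 5*l*n + 4*n^2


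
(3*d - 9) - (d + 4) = 2*d - 13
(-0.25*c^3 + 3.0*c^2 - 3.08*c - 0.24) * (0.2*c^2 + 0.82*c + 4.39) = -0.05*c^5 + 0.395*c^4 + 0.7465*c^3 + 10.5964*c^2 - 13.718*c - 1.0536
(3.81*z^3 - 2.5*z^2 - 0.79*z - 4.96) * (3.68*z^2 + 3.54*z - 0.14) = 14.0208*z^5 + 4.2874*z^4 - 12.2906*z^3 - 20.6994*z^2 - 17.4478*z + 0.6944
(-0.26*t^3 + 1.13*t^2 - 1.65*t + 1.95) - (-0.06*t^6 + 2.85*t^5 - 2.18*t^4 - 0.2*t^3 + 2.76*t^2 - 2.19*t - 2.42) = 0.06*t^6 - 2.85*t^5 + 2.18*t^4 - 0.06*t^3 - 1.63*t^2 + 0.54*t + 4.37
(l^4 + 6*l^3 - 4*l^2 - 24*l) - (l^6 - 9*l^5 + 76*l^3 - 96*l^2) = -l^6 + 9*l^5 + l^4 - 70*l^3 + 92*l^2 - 24*l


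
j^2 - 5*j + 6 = (j - 3)*(j - 2)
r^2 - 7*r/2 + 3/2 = (r - 3)*(r - 1/2)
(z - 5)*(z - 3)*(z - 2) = z^3 - 10*z^2 + 31*z - 30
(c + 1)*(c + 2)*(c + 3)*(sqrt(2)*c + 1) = sqrt(2)*c^4 + c^3 + 6*sqrt(2)*c^3 + 6*c^2 + 11*sqrt(2)*c^2 + 6*sqrt(2)*c + 11*c + 6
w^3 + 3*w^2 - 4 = (w - 1)*(w + 2)^2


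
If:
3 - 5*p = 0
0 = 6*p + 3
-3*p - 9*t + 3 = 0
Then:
No Solution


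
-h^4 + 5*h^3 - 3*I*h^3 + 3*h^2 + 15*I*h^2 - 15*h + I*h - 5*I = (h - 5)*(h + I)*(-I*h + 1)^2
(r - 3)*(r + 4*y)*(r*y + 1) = r^3*y + 4*r^2*y^2 - 3*r^2*y + r^2 - 12*r*y^2 + 4*r*y - 3*r - 12*y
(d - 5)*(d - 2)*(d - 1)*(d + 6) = d^4 - 2*d^3 - 31*d^2 + 92*d - 60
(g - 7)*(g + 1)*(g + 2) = g^3 - 4*g^2 - 19*g - 14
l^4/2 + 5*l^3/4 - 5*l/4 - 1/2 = (l/2 + 1)*(l - 1)*(l + 1/2)*(l + 1)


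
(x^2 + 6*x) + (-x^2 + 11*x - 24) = 17*x - 24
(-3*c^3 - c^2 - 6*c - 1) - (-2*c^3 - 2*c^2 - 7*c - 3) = -c^3 + c^2 + c + 2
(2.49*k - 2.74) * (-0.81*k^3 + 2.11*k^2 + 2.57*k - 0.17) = -2.0169*k^4 + 7.4733*k^3 + 0.6179*k^2 - 7.4651*k + 0.4658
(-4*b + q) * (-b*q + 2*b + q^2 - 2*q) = 4*b^2*q - 8*b^2 - 5*b*q^2 + 10*b*q + q^3 - 2*q^2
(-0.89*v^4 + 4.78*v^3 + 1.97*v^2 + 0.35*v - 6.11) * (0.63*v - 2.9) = -0.5607*v^5 + 5.5924*v^4 - 12.6209*v^3 - 5.4925*v^2 - 4.8643*v + 17.719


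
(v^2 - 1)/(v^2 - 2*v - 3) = (v - 1)/(v - 3)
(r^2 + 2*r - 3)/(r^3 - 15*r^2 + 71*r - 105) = (r^2 + 2*r - 3)/(r^3 - 15*r^2 + 71*r - 105)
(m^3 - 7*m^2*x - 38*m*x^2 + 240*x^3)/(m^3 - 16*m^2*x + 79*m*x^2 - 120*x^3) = (-m - 6*x)/(-m + 3*x)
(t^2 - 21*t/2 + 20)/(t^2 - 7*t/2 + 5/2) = (t - 8)/(t - 1)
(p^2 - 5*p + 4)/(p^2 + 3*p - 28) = (p - 1)/(p + 7)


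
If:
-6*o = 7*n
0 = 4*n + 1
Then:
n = -1/4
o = 7/24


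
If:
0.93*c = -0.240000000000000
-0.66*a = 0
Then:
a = 0.00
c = -0.26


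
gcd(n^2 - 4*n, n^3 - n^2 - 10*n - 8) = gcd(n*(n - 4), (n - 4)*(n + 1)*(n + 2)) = n - 4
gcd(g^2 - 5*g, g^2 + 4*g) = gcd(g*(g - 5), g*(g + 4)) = g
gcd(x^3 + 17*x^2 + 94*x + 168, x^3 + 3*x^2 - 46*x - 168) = x^2 + 10*x + 24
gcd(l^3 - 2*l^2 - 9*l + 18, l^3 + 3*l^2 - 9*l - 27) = l^2 - 9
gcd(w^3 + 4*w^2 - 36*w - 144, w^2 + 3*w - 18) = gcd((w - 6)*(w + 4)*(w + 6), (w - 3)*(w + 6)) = w + 6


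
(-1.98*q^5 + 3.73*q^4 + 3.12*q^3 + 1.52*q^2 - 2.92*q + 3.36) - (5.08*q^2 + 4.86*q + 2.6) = -1.98*q^5 + 3.73*q^4 + 3.12*q^3 - 3.56*q^2 - 7.78*q + 0.76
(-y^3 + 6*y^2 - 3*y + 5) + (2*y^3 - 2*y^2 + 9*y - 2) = y^3 + 4*y^2 + 6*y + 3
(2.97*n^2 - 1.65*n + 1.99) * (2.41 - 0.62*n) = -1.8414*n^3 + 8.1807*n^2 - 5.2103*n + 4.7959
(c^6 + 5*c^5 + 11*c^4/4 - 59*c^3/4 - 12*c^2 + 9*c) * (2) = 2*c^6 + 10*c^5 + 11*c^4/2 - 59*c^3/2 - 24*c^2 + 18*c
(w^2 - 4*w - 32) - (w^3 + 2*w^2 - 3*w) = -w^3 - w^2 - w - 32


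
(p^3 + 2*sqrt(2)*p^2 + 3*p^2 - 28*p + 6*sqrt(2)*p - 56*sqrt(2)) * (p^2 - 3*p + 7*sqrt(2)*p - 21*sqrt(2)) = p^5 + 9*sqrt(2)*p^4 - 9*p^3 - 333*sqrt(2)*p^2 + 84*p^2 - 1036*p + 756*sqrt(2)*p + 2352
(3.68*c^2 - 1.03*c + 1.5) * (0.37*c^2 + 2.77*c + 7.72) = 1.3616*c^4 + 9.8125*c^3 + 26.1115*c^2 - 3.7966*c + 11.58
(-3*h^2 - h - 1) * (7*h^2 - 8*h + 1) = -21*h^4 + 17*h^3 - 2*h^2 + 7*h - 1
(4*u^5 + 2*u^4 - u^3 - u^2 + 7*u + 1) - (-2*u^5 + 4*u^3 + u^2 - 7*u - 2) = 6*u^5 + 2*u^4 - 5*u^3 - 2*u^2 + 14*u + 3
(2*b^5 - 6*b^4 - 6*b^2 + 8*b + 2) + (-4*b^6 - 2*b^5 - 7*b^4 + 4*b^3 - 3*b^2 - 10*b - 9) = -4*b^6 - 13*b^4 + 4*b^3 - 9*b^2 - 2*b - 7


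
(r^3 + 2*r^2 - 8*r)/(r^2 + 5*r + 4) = r*(r - 2)/(r + 1)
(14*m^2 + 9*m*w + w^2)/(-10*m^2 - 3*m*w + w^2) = (7*m + w)/(-5*m + w)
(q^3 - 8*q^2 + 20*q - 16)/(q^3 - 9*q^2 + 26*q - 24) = (q - 2)/(q - 3)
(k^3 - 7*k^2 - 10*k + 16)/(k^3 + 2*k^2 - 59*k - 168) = (k^2 + k - 2)/(k^2 + 10*k + 21)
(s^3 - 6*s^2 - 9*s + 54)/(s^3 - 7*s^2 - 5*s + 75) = (s^2 - 9*s + 18)/(s^2 - 10*s + 25)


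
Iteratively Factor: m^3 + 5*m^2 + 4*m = (m + 1)*(m^2 + 4*m) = (m + 1)*(m + 4)*(m)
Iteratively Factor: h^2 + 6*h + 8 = (h + 2)*(h + 4)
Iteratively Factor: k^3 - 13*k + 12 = (k - 3)*(k^2 + 3*k - 4) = (k - 3)*(k + 4)*(k - 1)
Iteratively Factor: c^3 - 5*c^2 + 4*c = (c - 1)*(c^2 - 4*c) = c*(c - 1)*(c - 4)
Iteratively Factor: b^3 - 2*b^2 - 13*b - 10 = (b + 1)*(b^2 - 3*b - 10) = (b - 5)*(b + 1)*(b + 2)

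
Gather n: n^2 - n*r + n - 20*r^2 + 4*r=n^2 + n*(1 - r) - 20*r^2 + 4*r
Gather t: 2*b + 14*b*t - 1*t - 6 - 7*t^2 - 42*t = 2*b - 7*t^2 + t*(14*b - 43) - 6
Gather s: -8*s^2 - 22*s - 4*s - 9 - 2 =-8*s^2 - 26*s - 11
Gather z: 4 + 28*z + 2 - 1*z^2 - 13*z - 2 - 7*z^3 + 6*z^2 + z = -7*z^3 + 5*z^2 + 16*z + 4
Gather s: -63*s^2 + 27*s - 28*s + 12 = -63*s^2 - s + 12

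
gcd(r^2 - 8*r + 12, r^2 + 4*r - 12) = r - 2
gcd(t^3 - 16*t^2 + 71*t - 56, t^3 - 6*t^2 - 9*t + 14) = t^2 - 8*t + 7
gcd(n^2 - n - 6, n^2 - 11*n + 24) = n - 3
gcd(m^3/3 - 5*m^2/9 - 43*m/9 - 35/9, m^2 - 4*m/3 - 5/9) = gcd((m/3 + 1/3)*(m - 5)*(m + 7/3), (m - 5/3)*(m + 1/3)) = 1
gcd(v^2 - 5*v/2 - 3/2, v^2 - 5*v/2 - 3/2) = v^2 - 5*v/2 - 3/2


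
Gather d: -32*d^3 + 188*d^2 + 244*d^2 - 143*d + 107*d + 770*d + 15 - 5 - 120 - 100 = -32*d^3 + 432*d^2 + 734*d - 210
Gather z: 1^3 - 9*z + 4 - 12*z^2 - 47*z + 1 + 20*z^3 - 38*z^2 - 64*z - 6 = 20*z^3 - 50*z^2 - 120*z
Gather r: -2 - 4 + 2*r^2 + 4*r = 2*r^2 + 4*r - 6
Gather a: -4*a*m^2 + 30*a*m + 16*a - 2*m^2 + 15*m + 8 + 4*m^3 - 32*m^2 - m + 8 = a*(-4*m^2 + 30*m + 16) + 4*m^3 - 34*m^2 + 14*m + 16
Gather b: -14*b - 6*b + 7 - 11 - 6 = -20*b - 10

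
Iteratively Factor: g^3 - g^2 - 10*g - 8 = (g - 4)*(g^2 + 3*g + 2) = (g - 4)*(g + 2)*(g + 1)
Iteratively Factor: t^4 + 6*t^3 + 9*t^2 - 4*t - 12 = (t + 2)*(t^3 + 4*t^2 + t - 6) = (t + 2)^2*(t^2 + 2*t - 3) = (t + 2)^2*(t + 3)*(t - 1)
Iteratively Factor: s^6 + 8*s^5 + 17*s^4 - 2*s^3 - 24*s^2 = (s + 4)*(s^5 + 4*s^4 + s^3 - 6*s^2) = (s - 1)*(s + 4)*(s^4 + 5*s^3 + 6*s^2) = (s - 1)*(s + 2)*(s + 4)*(s^3 + 3*s^2) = s*(s - 1)*(s + 2)*(s + 4)*(s^2 + 3*s) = s*(s - 1)*(s + 2)*(s + 3)*(s + 4)*(s)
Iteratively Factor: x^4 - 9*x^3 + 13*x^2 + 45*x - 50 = (x - 5)*(x^3 - 4*x^2 - 7*x + 10) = (x - 5)^2*(x^2 + x - 2) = (x - 5)^2*(x - 1)*(x + 2)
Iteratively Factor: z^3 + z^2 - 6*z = (z - 2)*(z^2 + 3*z) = (z - 2)*(z + 3)*(z)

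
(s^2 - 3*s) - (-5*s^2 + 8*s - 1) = 6*s^2 - 11*s + 1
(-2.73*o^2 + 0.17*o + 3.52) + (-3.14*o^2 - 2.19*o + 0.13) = -5.87*o^2 - 2.02*o + 3.65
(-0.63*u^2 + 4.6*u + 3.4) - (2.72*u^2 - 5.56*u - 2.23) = -3.35*u^2 + 10.16*u + 5.63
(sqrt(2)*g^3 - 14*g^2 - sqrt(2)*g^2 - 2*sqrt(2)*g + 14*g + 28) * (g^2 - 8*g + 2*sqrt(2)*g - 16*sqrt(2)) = sqrt(2)*g^5 - 9*sqrt(2)*g^4 - 10*g^4 - 22*sqrt(2)*g^3 + 90*g^3 - 60*g^2 + 268*sqrt(2)*g^2 - 168*sqrt(2)*g - 160*g - 448*sqrt(2)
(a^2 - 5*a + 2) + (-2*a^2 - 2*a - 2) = -a^2 - 7*a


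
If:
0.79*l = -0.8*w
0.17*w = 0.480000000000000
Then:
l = -2.86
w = 2.82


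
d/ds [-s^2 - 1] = -2*s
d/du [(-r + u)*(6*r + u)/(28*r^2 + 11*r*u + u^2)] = 2*r*(103*r^2 + 34*r*u + 3*u^2)/(784*r^4 + 616*r^3*u + 177*r^2*u^2 + 22*r*u^3 + u^4)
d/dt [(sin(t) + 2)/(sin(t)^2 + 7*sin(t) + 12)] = (-4*sin(t) + cos(t)^2 - 3)*cos(t)/(sin(t)^2 + 7*sin(t) + 12)^2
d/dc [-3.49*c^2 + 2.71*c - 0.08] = 2.71 - 6.98*c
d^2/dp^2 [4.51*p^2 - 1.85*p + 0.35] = 9.02000000000000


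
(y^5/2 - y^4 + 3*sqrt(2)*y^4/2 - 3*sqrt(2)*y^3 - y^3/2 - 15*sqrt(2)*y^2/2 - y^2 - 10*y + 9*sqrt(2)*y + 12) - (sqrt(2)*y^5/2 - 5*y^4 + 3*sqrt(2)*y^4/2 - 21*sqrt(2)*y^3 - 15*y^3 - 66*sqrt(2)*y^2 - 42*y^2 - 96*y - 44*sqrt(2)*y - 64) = -sqrt(2)*y^5/2 + y^5/2 + 4*y^4 + 29*y^3/2 + 18*sqrt(2)*y^3 + 41*y^2 + 117*sqrt(2)*y^2/2 + 53*sqrt(2)*y + 86*y + 76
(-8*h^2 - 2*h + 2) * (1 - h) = 8*h^3 - 6*h^2 - 4*h + 2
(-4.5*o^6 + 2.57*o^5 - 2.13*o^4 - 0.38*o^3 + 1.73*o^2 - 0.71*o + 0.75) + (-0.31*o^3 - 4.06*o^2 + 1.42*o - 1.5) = -4.5*o^6 + 2.57*o^5 - 2.13*o^4 - 0.69*o^3 - 2.33*o^2 + 0.71*o - 0.75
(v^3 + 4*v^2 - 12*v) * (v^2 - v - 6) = v^5 + 3*v^4 - 22*v^3 - 12*v^2 + 72*v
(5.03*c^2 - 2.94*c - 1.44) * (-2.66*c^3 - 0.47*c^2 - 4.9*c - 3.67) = -13.3798*c^5 + 5.4563*c^4 - 19.4348*c^3 - 3.3773*c^2 + 17.8458*c + 5.2848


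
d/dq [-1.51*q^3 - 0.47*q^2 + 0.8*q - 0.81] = -4.53*q^2 - 0.94*q + 0.8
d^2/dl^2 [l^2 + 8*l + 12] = 2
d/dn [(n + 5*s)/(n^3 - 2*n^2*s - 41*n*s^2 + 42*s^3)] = (n^3 - 2*n^2*s - 41*n*s^2 + 42*s^3 + (n + 5*s)*(-3*n^2 + 4*n*s + 41*s^2))/(n^3 - 2*n^2*s - 41*n*s^2 + 42*s^3)^2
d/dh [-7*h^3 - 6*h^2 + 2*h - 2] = -21*h^2 - 12*h + 2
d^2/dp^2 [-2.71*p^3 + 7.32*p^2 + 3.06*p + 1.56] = 14.64 - 16.26*p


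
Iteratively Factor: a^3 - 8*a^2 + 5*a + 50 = (a - 5)*(a^2 - 3*a - 10) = (a - 5)*(a + 2)*(a - 5)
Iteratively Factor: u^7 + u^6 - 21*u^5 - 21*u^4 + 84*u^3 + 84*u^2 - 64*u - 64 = (u + 1)*(u^6 - 21*u^4 + 84*u^2 - 64) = (u - 4)*(u + 1)*(u^5 + 4*u^4 - 5*u^3 - 20*u^2 + 4*u + 16) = (u - 4)*(u + 1)*(u + 4)*(u^4 - 5*u^2 + 4) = (u - 4)*(u - 2)*(u + 1)*(u + 4)*(u^3 + 2*u^2 - u - 2) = (u - 4)*(u - 2)*(u - 1)*(u + 1)*(u + 4)*(u^2 + 3*u + 2) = (u - 4)*(u - 2)*(u - 1)*(u + 1)*(u + 2)*(u + 4)*(u + 1)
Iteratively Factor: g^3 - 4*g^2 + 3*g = (g - 3)*(g^2 - g) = g*(g - 3)*(g - 1)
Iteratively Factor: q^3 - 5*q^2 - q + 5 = (q - 1)*(q^2 - 4*q - 5) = (q - 1)*(q + 1)*(q - 5)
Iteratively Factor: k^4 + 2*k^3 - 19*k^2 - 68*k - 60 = (k + 3)*(k^3 - k^2 - 16*k - 20) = (k + 2)*(k + 3)*(k^2 - 3*k - 10) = (k - 5)*(k + 2)*(k + 3)*(k + 2)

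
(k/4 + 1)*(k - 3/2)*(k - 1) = k^3/4 + 3*k^2/8 - 17*k/8 + 3/2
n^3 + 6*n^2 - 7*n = n*(n - 1)*(n + 7)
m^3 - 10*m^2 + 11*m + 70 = (m - 7)*(m - 5)*(m + 2)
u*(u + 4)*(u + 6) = u^3 + 10*u^2 + 24*u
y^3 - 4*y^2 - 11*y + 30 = (y - 5)*(y - 2)*(y + 3)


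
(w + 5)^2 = w^2 + 10*w + 25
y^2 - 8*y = y*(y - 8)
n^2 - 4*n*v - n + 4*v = (n - 1)*(n - 4*v)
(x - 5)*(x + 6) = x^2 + x - 30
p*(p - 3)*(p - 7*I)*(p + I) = p^4 - 3*p^3 - 6*I*p^3 + 7*p^2 + 18*I*p^2 - 21*p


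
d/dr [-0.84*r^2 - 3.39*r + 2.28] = -1.68*r - 3.39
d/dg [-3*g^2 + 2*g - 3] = 2 - 6*g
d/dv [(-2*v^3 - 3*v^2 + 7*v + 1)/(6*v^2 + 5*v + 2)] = (-12*v^4 - 20*v^3 - 69*v^2 - 24*v + 9)/(36*v^4 + 60*v^3 + 49*v^2 + 20*v + 4)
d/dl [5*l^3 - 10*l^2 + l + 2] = 15*l^2 - 20*l + 1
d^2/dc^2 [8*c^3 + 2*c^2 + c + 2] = 48*c + 4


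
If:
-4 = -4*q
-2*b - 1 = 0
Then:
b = -1/2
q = 1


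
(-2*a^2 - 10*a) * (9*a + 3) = -18*a^3 - 96*a^2 - 30*a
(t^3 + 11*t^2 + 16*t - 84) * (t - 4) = t^4 + 7*t^3 - 28*t^2 - 148*t + 336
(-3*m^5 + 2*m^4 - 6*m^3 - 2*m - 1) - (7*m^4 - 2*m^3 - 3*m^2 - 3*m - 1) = -3*m^5 - 5*m^4 - 4*m^3 + 3*m^2 + m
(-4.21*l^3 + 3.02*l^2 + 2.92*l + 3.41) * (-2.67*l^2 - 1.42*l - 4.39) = 11.2407*l^5 - 2.0852*l^4 + 6.3971*l^3 - 26.5089*l^2 - 17.661*l - 14.9699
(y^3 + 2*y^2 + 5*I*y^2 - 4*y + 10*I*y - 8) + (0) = y^3 + 2*y^2 + 5*I*y^2 - 4*y + 10*I*y - 8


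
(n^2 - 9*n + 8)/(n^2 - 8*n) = (n - 1)/n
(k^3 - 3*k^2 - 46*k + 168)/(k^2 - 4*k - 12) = (k^2 + 3*k - 28)/(k + 2)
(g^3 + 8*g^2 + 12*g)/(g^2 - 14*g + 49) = g*(g^2 + 8*g + 12)/(g^2 - 14*g + 49)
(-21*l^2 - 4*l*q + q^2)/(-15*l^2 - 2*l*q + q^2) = (-7*l + q)/(-5*l + q)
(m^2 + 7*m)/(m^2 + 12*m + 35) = m/(m + 5)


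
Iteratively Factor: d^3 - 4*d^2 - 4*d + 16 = (d - 4)*(d^2 - 4) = (d - 4)*(d - 2)*(d + 2)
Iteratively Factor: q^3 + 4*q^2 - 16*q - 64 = (q - 4)*(q^2 + 8*q + 16) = (q - 4)*(q + 4)*(q + 4)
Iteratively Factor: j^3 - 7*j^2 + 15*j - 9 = (j - 3)*(j^2 - 4*j + 3) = (j - 3)*(j - 1)*(j - 3)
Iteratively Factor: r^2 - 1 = (r - 1)*(r + 1)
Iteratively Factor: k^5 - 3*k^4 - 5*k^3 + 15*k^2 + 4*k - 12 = (k - 2)*(k^4 - k^3 - 7*k^2 + k + 6) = (k - 2)*(k + 1)*(k^3 - 2*k^2 - 5*k + 6) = (k - 2)*(k - 1)*(k + 1)*(k^2 - k - 6) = (k - 2)*(k - 1)*(k + 1)*(k + 2)*(k - 3)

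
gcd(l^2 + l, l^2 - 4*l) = l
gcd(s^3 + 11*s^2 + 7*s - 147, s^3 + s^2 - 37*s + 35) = s + 7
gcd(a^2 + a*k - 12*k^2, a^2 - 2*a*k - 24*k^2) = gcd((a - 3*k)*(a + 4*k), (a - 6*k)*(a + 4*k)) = a + 4*k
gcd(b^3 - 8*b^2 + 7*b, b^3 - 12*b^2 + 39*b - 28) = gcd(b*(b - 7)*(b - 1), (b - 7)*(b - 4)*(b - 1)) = b^2 - 8*b + 7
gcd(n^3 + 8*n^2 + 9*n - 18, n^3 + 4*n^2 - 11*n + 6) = n^2 + 5*n - 6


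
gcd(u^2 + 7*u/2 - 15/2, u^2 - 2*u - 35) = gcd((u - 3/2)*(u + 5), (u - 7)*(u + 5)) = u + 5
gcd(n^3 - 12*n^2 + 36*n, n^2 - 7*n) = n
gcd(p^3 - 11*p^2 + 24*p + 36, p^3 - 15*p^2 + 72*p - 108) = p^2 - 12*p + 36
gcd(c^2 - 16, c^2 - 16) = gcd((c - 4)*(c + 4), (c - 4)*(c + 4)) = c^2 - 16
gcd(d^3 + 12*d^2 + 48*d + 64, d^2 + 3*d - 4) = d + 4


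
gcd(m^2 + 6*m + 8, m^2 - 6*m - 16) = m + 2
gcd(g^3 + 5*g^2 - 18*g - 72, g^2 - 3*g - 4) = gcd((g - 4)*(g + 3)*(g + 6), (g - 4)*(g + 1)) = g - 4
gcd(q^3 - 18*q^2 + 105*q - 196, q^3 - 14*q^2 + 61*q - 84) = q^2 - 11*q + 28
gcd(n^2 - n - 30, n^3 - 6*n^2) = n - 6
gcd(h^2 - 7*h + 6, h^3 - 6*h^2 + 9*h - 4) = h - 1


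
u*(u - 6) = u^2 - 6*u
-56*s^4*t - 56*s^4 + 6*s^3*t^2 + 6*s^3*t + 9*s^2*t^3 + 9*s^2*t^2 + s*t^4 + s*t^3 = (-2*s + t)*(4*s + t)*(7*s + t)*(s*t + s)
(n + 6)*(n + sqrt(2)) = n^2 + sqrt(2)*n + 6*n + 6*sqrt(2)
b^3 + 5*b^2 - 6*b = b*(b - 1)*(b + 6)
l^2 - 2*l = l*(l - 2)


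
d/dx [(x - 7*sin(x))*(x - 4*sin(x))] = -11*x*cos(x) + 2*x - 11*sin(x) + 28*sin(2*x)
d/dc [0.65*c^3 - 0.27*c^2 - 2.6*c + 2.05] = 1.95*c^2 - 0.54*c - 2.6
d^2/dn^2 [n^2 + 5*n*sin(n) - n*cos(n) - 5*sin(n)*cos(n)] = -5*n*sin(n) + n*cos(n) + 2*sin(n) + 10*sin(2*n) + 10*cos(n) + 2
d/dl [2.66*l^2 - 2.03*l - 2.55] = 5.32*l - 2.03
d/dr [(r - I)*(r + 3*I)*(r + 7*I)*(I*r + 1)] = 4*I*r^3 - 24*r^2 - 4*I*r - 32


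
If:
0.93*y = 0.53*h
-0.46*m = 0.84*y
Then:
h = 1.75471698113208*y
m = -1.82608695652174*y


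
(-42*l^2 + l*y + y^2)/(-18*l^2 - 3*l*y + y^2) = (7*l + y)/(3*l + y)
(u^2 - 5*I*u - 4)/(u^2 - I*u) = (u - 4*I)/u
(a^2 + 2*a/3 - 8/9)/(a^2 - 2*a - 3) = (-9*a^2 - 6*a + 8)/(9*(-a^2 + 2*a + 3))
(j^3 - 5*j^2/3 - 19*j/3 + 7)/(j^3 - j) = (j^2 - 2*j/3 - 7)/(j*(j + 1))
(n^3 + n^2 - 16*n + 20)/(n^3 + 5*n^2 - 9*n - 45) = (n^2 - 4*n + 4)/(n^2 - 9)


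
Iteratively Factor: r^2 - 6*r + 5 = (r - 5)*(r - 1)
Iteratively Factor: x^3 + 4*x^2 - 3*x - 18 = (x + 3)*(x^2 + x - 6) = (x + 3)^2*(x - 2)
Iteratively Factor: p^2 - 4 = (p - 2)*(p + 2)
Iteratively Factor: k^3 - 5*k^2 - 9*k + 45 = (k + 3)*(k^2 - 8*k + 15) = (k - 5)*(k + 3)*(k - 3)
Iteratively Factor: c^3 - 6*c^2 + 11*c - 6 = (c - 3)*(c^2 - 3*c + 2) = (c - 3)*(c - 1)*(c - 2)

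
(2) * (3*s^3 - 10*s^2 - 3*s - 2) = 6*s^3 - 20*s^2 - 6*s - 4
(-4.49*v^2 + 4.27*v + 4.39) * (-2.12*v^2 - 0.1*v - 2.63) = 9.5188*v^4 - 8.6034*v^3 + 2.0749*v^2 - 11.6691*v - 11.5457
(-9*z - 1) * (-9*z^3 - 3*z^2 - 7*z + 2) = 81*z^4 + 36*z^3 + 66*z^2 - 11*z - 2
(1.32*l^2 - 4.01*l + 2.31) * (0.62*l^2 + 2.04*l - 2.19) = 0.8184*l^4 + 0.2066*l^3 - 9.639*l^2 + 13.4943*l - 5.0589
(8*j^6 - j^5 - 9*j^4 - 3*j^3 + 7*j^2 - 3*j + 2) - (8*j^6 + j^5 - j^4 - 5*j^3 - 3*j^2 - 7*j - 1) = -2*j^5 - 8*j^4 + 2*j^3 + 10*j^2 + 4*j + 3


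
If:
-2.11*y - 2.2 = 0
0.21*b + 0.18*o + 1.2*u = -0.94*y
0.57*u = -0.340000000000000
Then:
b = 8.07563933530509 - 0.857142857142857*o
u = -0.60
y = -1.04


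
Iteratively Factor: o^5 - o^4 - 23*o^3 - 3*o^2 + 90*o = (o - 5)*(o^4 + 4*o^3 - 3*o^2 - 18*o) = (o - 5)*(o + 3)*(o^3 + o^2 - 6*o) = o*(o - 5)*(o + 3)*(o^2 + o - 6) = o*(o - 5)*(o + 3)^2*(o - 2)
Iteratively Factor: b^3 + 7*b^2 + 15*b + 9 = (b + 3)*(b^2 + 4*b + 3) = (b + 3)^2*(b + 1)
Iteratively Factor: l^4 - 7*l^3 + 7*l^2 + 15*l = (l + 1)*(l^3 - 8*l^2 + 15*l) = l*(l + 1)*(l^2 - 8*l + 15) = l*(l - 3)*(l + 1)*(l - 5)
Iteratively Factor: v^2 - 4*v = (v)*(v - 4)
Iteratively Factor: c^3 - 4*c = (c + 2)*(c^2 - 2*c) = c*(c + 2)*(c - 2)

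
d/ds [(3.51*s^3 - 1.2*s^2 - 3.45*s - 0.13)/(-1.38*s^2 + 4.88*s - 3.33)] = (-4.8438*s^4 + 34.2576*s^3 - 45.6819*s^2 + 7.6332*s + 12.1229)/(1.9044*s^4 - 13.4688*s^3 + 33.0052*s^2 - 32.5008*s + 11.0889)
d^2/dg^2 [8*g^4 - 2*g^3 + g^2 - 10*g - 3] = 96*g^2 - 12*g + 2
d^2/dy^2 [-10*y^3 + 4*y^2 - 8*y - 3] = 8 - 60*y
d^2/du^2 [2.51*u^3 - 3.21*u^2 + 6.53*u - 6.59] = 15.06*u - 6.42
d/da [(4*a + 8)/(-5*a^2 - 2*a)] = 4*(5*a^2 + 20*a + 4)/(a^2*(25*a^2 + 20*a + 4))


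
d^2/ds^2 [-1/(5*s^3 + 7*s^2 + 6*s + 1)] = 2*((15*s + 7)*(5*s^3 + 7*s^2 + 6*s + 1) - (15*s^2 + 14*s + 6)^2)/(5*s^3 + 7*s^2 + 6*s + 1)^3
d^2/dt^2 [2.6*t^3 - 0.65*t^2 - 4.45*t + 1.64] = 15.6*t - 1.3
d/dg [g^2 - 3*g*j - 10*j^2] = 2*g - 3*j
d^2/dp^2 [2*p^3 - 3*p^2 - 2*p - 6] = 12*p - 6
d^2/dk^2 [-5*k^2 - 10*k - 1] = -10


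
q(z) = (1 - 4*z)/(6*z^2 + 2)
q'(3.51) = 0.04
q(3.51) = -0.17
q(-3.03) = 0.23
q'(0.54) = -0.53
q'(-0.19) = -0.99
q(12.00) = -0.05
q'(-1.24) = 0.35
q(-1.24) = 0.53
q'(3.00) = 0.05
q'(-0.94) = 0.46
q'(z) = -12*z*(1 - 4*z)/(6*z^2 + 2)^2 - 4/(6*z^2 + 2)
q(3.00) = -0.20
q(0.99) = -0.38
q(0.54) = -0.31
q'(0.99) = 0.06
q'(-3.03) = 0.08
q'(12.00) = 0.00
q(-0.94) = 0.65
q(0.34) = -0.13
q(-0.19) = 0.79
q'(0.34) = -1.28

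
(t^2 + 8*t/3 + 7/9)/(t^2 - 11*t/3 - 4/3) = (t + 7/3)/(t - 4)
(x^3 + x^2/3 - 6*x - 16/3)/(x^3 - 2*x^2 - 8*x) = (3*x^2 - 5*x - 8)/(3*x*(x - 4))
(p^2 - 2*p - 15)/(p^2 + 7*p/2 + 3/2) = 2*(p - 5)/(2*p + 1)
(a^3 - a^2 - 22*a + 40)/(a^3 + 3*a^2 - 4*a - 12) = (a^2 + a - 20)/(a^2 + 5*a + 6)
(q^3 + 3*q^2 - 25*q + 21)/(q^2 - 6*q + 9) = (q^2 + 6*q - 7)/(q - 3)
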